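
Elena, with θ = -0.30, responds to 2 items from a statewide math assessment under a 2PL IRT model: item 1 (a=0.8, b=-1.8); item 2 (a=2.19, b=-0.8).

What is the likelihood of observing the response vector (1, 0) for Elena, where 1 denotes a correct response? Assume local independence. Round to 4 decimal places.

0.1927

P(θ) = 1 / (1 + exp(−a(θ − b)))
P_1 = 1/(1+e^{-1.2000}) = 0.7685
P_2 = 1/(1+e^{-1.0950}) = 0.7493
L = P_1 × (1−P_2) = 0.7685 × 0.2507 = 0.19265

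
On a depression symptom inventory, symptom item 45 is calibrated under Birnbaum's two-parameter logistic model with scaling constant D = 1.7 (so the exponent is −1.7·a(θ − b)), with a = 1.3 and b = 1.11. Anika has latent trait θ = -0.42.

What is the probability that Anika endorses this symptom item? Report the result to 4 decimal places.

P(θ) = 1 / (1 + exp(−D·a(θ − b)))
Exponent: 1.7 × 1.3 × (-0.42 − 1.11) = -3.3813
1/(1 + e^{3.3813}) = 0.0329
P = 0.0329

0.0329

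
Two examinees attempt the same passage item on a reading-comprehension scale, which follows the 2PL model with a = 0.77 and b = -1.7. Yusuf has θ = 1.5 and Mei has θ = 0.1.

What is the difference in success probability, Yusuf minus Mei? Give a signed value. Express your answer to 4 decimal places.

P(θ) = 1 / (1 + exp(−a(θ − b)))
P(Yusuf) = 0.9216  [exponent 2.4640]
P(Mei) = 0.8000  [exponent 1.3860]
Difference = 0.9216 − 0.8000 = 0.1216

0.1216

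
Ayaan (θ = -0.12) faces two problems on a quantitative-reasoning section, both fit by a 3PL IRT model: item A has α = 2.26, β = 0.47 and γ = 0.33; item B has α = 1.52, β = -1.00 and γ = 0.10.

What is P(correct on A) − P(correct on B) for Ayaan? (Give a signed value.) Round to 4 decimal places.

P(θ) = γ + (1 − γ) · 1 / (1 + exp(−α(θ − β)))
P_A = 0.4698
P_B = 0.8129
P_A − P_B = -0.3431

-0.3431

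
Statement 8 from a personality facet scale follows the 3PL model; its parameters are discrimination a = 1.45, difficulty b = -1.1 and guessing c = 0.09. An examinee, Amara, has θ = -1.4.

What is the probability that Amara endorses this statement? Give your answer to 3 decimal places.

P(θ) = c + (1 − c) · 1 / (1 + exp(−a(θ − b)))
Exponent: 1.45 × (-1.4 − (-1.1)) = -0.4350
1/(1 + e^{0.4350}) = 0.3929
P = 0.09 + 0.91 × 0.3929 = 0.4476

0.448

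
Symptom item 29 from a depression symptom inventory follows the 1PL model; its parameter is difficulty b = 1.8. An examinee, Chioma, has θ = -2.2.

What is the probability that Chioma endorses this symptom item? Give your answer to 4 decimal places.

P(θ) = 1 / (1 + exp(−(θ − b)))
Exponent: (-2.2 − 1.8) = -4.0000
1/(1 + e^{4.0000}) = 0.0180
P = 0.0180

0.0180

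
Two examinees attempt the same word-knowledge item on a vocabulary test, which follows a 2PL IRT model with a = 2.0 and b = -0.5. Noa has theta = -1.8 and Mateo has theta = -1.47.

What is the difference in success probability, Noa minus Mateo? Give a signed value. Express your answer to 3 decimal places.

-0.057

P(theta) = 1 / (1 + exp(−a(theta − b)))
P(Noa) = 0.0691  [exponent -2.6000]
P(Mateo) = 0.1256  [exponent -1.9400]
Difference = 0.0691 − 0.1256 = -0.0565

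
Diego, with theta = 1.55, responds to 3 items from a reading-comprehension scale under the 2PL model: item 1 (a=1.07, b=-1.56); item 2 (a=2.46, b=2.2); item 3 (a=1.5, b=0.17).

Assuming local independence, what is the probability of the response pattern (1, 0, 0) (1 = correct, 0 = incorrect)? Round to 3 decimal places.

0.090

P(theta) = 1 / (1 + exp(−a(theta − b)))
P_1 = 1/(1+e^{-3.3277}) = 0.9654
P_2 = 1/(1+e^{1.5990}) = 0.1681
P_3 = 1/(1+e^{-2.0700}) = 0.8880
L = P_1 × (1−P_2) × (1−P_3) = 0.9654 × 0.8319 × 0.1120 = 0.08998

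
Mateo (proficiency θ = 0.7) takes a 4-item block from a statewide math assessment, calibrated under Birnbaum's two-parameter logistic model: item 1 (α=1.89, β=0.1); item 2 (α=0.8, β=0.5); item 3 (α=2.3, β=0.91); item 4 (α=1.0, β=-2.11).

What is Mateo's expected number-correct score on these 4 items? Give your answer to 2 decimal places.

2.62

P(θ) = 1 / (1 + exp(−α(θ − β)))
P_1 = 1/(1+e^{-1.1340}) = 0.7566
P_2 = 1/(1+e^{-0.1600}) = 0.5399
P_3 = 1/(1+e^{0.4830}) = 0.3815
P_4 = 1/(1+e^{-2.8100}) = 0.9432
E[score] = 0.7566 + 0.5399 + 0.3815 + 0.9432 = 2.6212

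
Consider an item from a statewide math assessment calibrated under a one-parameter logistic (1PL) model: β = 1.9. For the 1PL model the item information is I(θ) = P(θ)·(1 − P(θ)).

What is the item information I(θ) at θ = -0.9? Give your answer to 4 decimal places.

P = 1/(1+e^{2.8000}) = 0.0573
P(1−P) = 0.0573 × 0.9427 = 0.0540
I = P(1−P) = 0.05404

0.0540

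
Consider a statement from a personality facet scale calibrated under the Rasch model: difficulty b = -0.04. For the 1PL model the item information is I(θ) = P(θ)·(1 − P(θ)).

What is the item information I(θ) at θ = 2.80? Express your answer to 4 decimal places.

P = 1/(1+e^{-2.8400}) = 0.9448
P(1−P) = 0.9448 × 0.0552 = 0.0522
I = P(1−P) = 0.05215

0.0522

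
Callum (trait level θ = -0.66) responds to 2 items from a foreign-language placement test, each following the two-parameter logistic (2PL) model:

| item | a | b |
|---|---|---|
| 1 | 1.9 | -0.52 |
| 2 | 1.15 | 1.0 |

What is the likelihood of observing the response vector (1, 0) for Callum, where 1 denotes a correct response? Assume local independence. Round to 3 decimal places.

0.378

P(θ) = 1 / (1 + exp(−a(θ − b)))
P_1 = 1/(1+e^{0.2660}) = 0.4339
P_2 = 1/(1+e^{1.9090}) = 0.1291
L = P_1 × (1−P_2) = 0.4339 × 0.8709 = 0.37788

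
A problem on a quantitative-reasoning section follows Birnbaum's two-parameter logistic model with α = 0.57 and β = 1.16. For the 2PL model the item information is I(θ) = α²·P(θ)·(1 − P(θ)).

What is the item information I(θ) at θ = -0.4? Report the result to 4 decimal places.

0.0671

P = 1/(1+e^{0.8892}) = 0.2913
P(1−P) = 0.2913 × 0.7087 = 0.2064
I = α² × P(1−P) = 0.57² × 0.2064 = 0.06707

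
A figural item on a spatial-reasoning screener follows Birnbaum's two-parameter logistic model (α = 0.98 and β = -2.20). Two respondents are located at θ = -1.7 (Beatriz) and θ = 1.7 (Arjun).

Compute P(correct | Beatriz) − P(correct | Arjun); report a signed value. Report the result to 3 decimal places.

-0.358

P(θ) = 1 / (1 + exp(−α(θ − β)))
P(Beatriz) = 0.6201  [exponent 0.4900]
P(Arjun) = 0.9786  [exponent 3.8220]
Difference = 0.6201 − 0.9786 = -0.3585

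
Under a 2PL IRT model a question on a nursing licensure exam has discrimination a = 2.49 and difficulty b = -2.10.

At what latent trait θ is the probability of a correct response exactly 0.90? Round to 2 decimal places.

-1.22

P(θ) = 1 / (1 + exp(−a(θ − b)))
logit = ln(0.9000/0.1000) = 2.1972
θ = b + logit/(a) = -2.10 + 2.1972/2.4900 = -1.2176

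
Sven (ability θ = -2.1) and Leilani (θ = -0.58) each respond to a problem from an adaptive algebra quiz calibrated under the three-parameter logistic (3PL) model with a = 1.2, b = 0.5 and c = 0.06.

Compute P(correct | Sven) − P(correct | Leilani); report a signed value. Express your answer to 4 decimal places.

P(θ) = c + (1 − c) · 1 / (1 + exp(−a(θ − b)))
P(Sven) = 0.0998  [exponent -3.1200]
P(Leilani) = 0.2619  [exponent -1.2960]
Difference = 0.0998 − 0.2619 = -0.1622

-0.1622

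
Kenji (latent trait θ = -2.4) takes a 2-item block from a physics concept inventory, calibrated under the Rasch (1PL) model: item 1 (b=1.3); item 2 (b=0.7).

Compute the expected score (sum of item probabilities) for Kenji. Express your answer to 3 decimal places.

P(θ) = 1 / (1 + exp(−(θ − b)))
P_1 = 1/(1+e^{3.7000}) = 0.0241
P_2 = 1/(1+e^{3.1000}) = 0.0431
E[score] = 0.0241 + 0.0431 = 0.0672

0.067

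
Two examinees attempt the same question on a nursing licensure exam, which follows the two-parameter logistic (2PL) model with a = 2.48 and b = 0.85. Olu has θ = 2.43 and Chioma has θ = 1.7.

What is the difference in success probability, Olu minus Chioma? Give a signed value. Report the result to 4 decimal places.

0.0888

P(θ) = 1 / (1 + exp(−a(θ − b)))
P(Olu) = 0.9805  [exponent 3.9184]
P(Chioma) = 0.8917  [exponent 2.1080]
Difference = 0.9805 − 0.8917 = 0.0888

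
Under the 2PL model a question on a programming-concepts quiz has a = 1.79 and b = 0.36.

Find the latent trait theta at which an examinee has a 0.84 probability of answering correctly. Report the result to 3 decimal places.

1.286

P(theta) = 1 / (1 + exp(−a(theta − b)))
logit = ln(0.8400/0.1600) = 1.6582
theta = b + logit/(a) = 0.36 + 1.6582/1.7900 = 1.2864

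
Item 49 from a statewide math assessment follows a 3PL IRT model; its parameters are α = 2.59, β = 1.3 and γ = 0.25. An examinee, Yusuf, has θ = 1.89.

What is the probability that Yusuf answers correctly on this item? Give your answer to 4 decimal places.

0.8663

P(θ) = γ + (1 − γ) · 1 / (1 + exp(−α(θ − β)))
Exponent: 2.59 × (1.89 − 1.3) = 1.5281
1/(1 + e^{-1.5281}) = 0.8217
P = 0.25 + 0.75 × 0.8217 = 0.8663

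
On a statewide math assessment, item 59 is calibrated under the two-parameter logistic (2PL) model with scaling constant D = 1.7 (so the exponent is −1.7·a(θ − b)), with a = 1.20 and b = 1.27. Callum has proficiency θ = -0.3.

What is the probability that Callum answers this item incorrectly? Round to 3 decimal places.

0.961

P(θ) = 1 / (1 + exp(−D·a(θ − b)))
Exponent: 1.7 × 1.20 × (-0.3 − 1.27) = -3.2028
1/(1 + e^{3.2028}) = 0.0391
P = 0.0391
P(incorrect) = 1 − 0.0391 = 0.9609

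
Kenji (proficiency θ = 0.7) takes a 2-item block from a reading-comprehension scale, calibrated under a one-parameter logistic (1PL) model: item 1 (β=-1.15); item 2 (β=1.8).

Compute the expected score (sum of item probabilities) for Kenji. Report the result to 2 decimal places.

1.11

P(θ) = 1 / (1 + exp(−(θ − β)))
P_1 = 1/(1+e^{-1.8500}) = 0.8641
P_2 = 1/(1+e^{1.1000}) = 0.2497
E[score] = 0.8641 + 0.2497 = 1.1139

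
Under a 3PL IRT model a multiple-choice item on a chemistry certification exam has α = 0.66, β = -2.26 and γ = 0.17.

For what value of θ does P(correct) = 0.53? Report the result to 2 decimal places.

P(θ) = γ + (1 − γ) · 1 / (1 + exp(−α(θ − β)))
Remove guessing floor: (0.53 − 0.17)/(1 − 0.17) = 0.4337
logit = ln(0.4337/0.5663) = -0.2666
θ = β + logit/(α) = -2.26 + (-0.2666)/0.6600 = -2.6640

-2.66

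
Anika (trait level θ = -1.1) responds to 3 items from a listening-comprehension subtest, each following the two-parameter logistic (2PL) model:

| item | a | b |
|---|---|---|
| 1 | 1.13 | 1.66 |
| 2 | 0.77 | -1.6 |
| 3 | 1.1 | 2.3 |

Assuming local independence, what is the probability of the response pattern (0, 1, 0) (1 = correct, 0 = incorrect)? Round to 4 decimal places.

P(θ) = 1 / (1 + exp(−a(θ − b)))
P_1 = 1/(1+e^{3.1188}) = 0.0423
P_2 = 1/(1+e^{-0.3850}) = 0.5951
P_3 = 1/(1+e^{3.7400}) = 0.0232
L = (1−P_1) × P_2 × (1−P_3) = 0.9577 × 0.5951 × 0.9768 = 0.55666

0.5567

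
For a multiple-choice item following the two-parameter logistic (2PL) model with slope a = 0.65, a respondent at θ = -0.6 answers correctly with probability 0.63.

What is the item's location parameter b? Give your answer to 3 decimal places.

P(θ) = 1 / (1 + exp(−a(θ − b)))
logit(0.63) = ln(0.63/0.37) = 0.5322
b = θ − logit/(a) = -0.6 − 0.5322/0.6500 = -1.4188

-1.419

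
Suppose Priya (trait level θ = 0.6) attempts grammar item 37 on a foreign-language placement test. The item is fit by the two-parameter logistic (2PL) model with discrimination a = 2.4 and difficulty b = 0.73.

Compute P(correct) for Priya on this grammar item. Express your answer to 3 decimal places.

P(θ) = 1 / (1 + exp(−a(θ − b)))
Exponent: 2.4 × (0.6 − 0.73) = -0.3120
1/(1 + e^{0.3120}) = 0.4226

0.423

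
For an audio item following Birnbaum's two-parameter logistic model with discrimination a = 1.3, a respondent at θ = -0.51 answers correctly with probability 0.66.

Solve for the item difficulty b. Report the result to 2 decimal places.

-1.02

P(θ) = 1 / (1 + exp(−a(θ − b)))
logit(0.66) = ln(0.66/0.34) = 0.6633
b = θ − logit/(a) = -0.51 − 0.6633/1.3000 = -1.0202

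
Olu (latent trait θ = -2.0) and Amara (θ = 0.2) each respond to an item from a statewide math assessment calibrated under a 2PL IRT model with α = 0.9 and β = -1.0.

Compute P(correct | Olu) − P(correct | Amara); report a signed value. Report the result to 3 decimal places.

-0.457

P(θ) = 1 / (1 + exp(−α(θ − β)))
P(Olu) = 0.2891  [exponent -0.9000]
P(Amara) = 0.7465  [exponent 1.0800]
Difference = 0.2891 − 0.7465 = -0.4574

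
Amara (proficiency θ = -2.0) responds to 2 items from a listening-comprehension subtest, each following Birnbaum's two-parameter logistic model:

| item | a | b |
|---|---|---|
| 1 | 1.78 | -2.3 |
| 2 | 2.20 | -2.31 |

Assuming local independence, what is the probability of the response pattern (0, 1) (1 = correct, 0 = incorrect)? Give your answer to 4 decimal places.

P(θ) = 1 / (1 + exp(−a(θ − b)))
P_1 = 1/(1+e^{-0.5340}) = 0.6304
P_2 = 1/(1+e^{-0.6820}) = 0.6642
L = (1−P_1) × P_2 = 0.3696 × 0.6642 = 0.24547

0.2455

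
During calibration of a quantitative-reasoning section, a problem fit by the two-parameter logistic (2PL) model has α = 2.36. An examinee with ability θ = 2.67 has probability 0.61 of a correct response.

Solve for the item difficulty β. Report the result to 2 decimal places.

2.48

P(θ) = 1 / (1 + exp(−α(θ − β)))
logit(0.61) = ln(0.61/0.39) = 0.4473
β = θ − logit/(α) = 2.67 − 0.4473/2.3600 = 2.4805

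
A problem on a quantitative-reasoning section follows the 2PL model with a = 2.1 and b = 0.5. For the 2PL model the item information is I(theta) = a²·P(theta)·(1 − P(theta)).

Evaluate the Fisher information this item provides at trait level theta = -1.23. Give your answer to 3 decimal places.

0.111

P = 1/(1+e^{3.6330}) = 0.0258
P(1−P) = 0.0258 × 0.9742 = 0.0251
I = a² × P(1−P) = 2.1² × 0.0251 = 0.11066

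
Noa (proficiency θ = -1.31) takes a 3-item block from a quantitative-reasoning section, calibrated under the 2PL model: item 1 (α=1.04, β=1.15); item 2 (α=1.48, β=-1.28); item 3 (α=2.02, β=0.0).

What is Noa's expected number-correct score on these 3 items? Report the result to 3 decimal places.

0.627

P(θ) = 1 / (1 + exp(−α(θ − β)))
P_1 = 1/(1+e^{2.5584}) = 0.0719
P_2 = 1/(1+e^{0.0444}) = 0.4889
P_3 = 1/(1+e^{2.6462}) = 0.0662
E[score] = 0.0719 + 0.4889 + 0.0662 = 0.6270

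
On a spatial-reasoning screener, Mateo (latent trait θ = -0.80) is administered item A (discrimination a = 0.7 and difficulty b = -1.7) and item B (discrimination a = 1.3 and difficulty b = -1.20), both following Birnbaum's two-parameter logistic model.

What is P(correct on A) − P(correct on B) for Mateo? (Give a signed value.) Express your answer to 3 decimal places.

0.025

P(θ) = 1 / (1 + exp(−a(θ − b)))
P_A = 0.6525
P_B = 0.6271
P_A − P_B = 0.0253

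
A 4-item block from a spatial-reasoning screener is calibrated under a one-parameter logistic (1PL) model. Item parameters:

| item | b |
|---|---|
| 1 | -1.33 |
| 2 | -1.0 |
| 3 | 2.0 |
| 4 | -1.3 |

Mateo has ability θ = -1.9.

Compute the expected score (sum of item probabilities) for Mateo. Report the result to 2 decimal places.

1.02

P(θ) = 1 / (1 + exp(−(θ − b)))
P_1 = 1/(1+e^{0.5700}) = 0.3612
P_2 = 1/(1+e^{0.9000}) = 0.2891
P_3 = 1/(1+e^{3.9000}) = 0.0198
P_4 = 1/(1+e^{0.6000}) = 0.3543
E[score] = 0.3612 + 0.2891 + 0.0198 + 0.3543 = 1.0245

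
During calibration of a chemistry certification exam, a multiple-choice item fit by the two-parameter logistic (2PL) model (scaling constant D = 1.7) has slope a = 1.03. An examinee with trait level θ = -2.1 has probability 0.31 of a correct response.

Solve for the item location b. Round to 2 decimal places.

P(θ) = 1 / (1 + exp(−D·a(θ − b)))
logit(0.31) = ln(0.31/0.69) = -0.8001
b = θ − logit/(1.7·a) = -2.1 − (-0.8001)/1.7510 = -1.6431

-1.64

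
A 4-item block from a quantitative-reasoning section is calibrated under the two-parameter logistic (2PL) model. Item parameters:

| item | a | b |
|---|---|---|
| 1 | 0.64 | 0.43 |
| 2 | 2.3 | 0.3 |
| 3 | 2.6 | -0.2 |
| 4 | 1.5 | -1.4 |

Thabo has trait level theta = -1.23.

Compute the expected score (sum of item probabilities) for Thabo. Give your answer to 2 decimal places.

P(theta) = 1 / (1 + exp(−a(theta − b)))
P_1 = 1/(1+e^{1.0624}) = 0.2569
P_2 = 1/(1+e^{3.5190}) = 0.0288
P_3 = 1/(1+e^{2.6780}) = 0.0643
P_4 = 1/(1+e^{-0.2550}) = 0.5634
E[score] = 0.2569 + 0.0288 + 0.0643 + 0.5634 = 0.9133

0.91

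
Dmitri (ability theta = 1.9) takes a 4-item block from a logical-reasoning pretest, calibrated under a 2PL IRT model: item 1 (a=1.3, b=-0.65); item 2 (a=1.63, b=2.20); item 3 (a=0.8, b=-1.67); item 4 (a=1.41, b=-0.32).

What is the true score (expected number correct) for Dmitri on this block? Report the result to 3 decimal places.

3.249

P(theta) = 1 / (1 + exp(−a(theta − b)))
P_1 = 1/(1+e^{-3.3150}) = 0.9649
P_2 = 1/(1+e^{0.4890}) = 0.3801
P_3 = 1/(1+e^{-2.8560}) = 0.9456
P_4 = 1/(1+e^{-3.1302}) = 0.9581
E[score] = 0.9649 + 0.3801 + 0.9456 + 0.9581 = 3.2488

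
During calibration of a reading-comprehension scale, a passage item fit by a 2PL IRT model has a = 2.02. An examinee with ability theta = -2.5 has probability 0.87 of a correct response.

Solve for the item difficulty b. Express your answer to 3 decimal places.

-3.441

P(theta) = 1 / (1 + exp(−a(theta − b)))
logit(0.87) = ln(0.87/0.13) = 1.9010
b = theta − logit/(a) = -2.5 − 1.9010/2.0200 = -3.4411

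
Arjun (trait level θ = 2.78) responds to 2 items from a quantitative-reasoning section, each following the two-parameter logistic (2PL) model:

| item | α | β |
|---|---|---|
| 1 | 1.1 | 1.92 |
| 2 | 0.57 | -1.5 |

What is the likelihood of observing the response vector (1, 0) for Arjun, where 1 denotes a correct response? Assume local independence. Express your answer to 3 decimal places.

P(θ) = 1 / (1 + exp(−α(θ − β)))
P_1 = 1/(1+e^{-0.9460}) = 0.7203
P_2 = 1/(1+e^{-2.4396}) = 0.9198
L = P_1 × (1−P_2) = 0.7203 × 0.0802 = 0.05777

0.058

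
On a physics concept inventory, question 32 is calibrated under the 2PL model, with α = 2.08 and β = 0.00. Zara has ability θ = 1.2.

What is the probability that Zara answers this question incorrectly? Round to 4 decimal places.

P(θ) = 1 / (1 + exp(−α(θ − β)))
Exponent: 2.08 × (1.2 − 0.00) = 2.4960
1/(1 + e^{-2.4960}) = 0.9239
P(incorrect) = 1 − 0.9239 = 0.0761

0.0761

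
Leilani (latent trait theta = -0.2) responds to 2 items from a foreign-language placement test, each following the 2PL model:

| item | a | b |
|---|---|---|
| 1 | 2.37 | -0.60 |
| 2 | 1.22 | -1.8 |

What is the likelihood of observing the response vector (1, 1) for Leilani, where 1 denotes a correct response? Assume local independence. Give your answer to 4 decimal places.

0.6311

P(theta) = 1 / (1 + exp(−a(theta − b)))
P_1 = 1/(1+e^{-0.9480}) = 0.7207
P_2 = 1/(1+e^{-1.9520}) = 0.8757
L = P_1 × P_2 = 0.7207 × 0.8757 = 0.63110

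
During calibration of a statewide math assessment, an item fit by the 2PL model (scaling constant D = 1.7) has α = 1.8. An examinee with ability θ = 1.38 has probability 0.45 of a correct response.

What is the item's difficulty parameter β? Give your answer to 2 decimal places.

P(θ) = 1 / (1 + exp(−D·α(θ − β)))
logit(0.45) = ln(0.45/0.55) = -0.2007
β = θ − logit/(1.7·α) = 1.38 − (-0.2007)/3.0600 = 1.4456

1.45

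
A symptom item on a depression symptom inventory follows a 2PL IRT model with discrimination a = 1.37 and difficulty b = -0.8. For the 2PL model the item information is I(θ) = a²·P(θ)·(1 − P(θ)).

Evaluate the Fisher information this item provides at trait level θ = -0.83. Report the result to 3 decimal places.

P = 1/(1+e^{0.0411}) = 0.4897
P(1−P) = 0.4897 × 0.5103 = 0.2499
I = a² × P(1−P) = 1.37² × 0.2499 = 0.46903

0.469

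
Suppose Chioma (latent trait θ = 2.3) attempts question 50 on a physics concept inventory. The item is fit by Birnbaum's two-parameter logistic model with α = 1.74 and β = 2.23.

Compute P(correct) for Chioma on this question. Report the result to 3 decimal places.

0.530

P(θ) = 1 / (1 + exp(−α(θ − β)))
Exponent: 1.74 × (2.3 − 2.23) = 0.1218
1/(1 + e^{-0.1218}) = 0.5304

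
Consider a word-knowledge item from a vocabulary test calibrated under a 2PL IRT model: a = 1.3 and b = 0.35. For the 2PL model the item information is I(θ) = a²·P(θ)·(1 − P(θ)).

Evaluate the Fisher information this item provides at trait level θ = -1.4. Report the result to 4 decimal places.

0.1428

P = 1/(1+e^{2.2750}) = 0.0932
P(1−P) = 0.0932 × 0.9068 = 0.0845
I = a² × P(1−P) = 1.3² × 0.0845 = 0.14285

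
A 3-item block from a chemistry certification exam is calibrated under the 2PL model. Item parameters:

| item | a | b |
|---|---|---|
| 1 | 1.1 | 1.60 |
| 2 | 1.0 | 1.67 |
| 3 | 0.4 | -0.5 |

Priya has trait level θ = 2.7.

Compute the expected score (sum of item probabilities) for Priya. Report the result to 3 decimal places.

2.290

P(θ) = 1 / (1 + exp(−a(θ − b)))
P_1 = 1/(1+e^{-1.2100}) = 0.7703
P_2 = 1/(1+e^{-1.0300}) = 0.7369
P_3 = 1/(1+e^{-1.2800}) = 0.7824
E[score] = 0.7703 + 0.7369 + 0.7824 = 2.2897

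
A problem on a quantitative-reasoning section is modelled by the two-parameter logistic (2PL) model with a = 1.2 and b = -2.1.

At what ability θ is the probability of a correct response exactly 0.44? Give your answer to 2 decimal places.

P(θ) = 1 / (1 + exp(−a(θ − b)))
logit = ln(0.4400/0.5600) = -0.2412
θ = b + logit/(a) = -2.1 + (-0.2412)/1.2000 = -2.3010

-2.30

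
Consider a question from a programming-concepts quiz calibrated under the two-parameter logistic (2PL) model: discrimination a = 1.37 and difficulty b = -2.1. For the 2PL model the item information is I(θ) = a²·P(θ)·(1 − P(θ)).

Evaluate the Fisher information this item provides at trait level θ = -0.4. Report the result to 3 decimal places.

P = 1/(1+e^{-2.3290}) = 0.9113
P(1−P) = 0.9113 × 0.0887 = 0.0809
I = a² × P(1−P) = 1.37² × 0.0809 = 0.15179

0.152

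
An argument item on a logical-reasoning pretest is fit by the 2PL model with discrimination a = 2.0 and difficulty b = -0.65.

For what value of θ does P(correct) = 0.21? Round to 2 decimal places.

-1.31

P(θ) = 1 / (1 + exp(−a(θ − b)))
logit = ln(0.2100/0.7900) = -1.3249
θ = b + logit/(a) = -0.65 + (-1.3249)/2.0000 = -1.3125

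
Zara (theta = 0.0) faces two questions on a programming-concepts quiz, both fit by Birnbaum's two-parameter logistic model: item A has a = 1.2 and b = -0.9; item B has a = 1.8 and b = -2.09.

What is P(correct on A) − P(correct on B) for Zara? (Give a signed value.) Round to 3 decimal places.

P(theta) = 1 / (1 + exp(−a(theta − b)))
P_A = 0.7465
P_B = 0.9773
P_A − P_B = -0.2308

-0.231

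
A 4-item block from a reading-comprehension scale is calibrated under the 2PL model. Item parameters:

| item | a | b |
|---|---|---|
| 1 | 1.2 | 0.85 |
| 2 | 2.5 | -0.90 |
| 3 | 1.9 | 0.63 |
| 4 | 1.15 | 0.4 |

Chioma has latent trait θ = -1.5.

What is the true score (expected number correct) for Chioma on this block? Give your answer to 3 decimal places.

0.357

P(θ) = 1 / (1 + exp(−a(θ − b)))
P_1 = 1/(1+e^{2.8200}) = 0.0563
P_2 = 1/(1+e^{1.5000}) = 0.1824
P_3 = 1/(1+e^{4.0470}) = 0.0172
P_4 = 1/(1+e^{2.1850}) = 0.1011
E[score] = 0.0563 + 0.1824 + 0.0172 + 0.1011 = 0.3570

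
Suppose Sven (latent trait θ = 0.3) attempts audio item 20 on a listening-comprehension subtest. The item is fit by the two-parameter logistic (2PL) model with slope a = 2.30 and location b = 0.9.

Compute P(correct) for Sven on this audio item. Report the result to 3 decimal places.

P(θ) = 1 / (1 + exp(−a(θ − b)))
Exponent: 2.30 × (0.3 − 0.9) = -1.3800
1/(1 + e^{1.3800}) = 0.2010

0.201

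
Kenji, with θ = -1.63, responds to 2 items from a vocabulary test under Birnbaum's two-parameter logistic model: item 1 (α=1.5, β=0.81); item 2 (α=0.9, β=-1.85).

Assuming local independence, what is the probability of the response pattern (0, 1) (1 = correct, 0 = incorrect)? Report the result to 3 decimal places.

P(θ) = 1 / (1 + exp(−α(θ − β)))
P_1 = 1/(1+e^{3.6600}) = 0.0251
P_2 = 1/(1+e^{-0.1980}) = 0.5493
L = (1−P_1) × P_2 = 0.9749 × 0.5493 = 0.53556

0.536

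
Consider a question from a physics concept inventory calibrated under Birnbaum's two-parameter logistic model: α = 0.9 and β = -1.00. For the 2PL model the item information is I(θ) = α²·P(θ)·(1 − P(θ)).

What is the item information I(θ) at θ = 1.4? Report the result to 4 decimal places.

P = 1/(1+e^{-2.1600}) = 0.8966
P(1−P) = 0.8966 × 0.1034 = 0.0927
I = α² × P(1−P) = 0.9² × 0.0927 = 0.07509

0.0751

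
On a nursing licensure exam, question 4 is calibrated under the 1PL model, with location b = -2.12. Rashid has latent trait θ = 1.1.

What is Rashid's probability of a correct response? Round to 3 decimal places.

0.962

P(θ) = 1 / (1 + exp(−(θ − b)))
Exponent: (1.1 − (-2.12)) = 3.2200
1/(1 + e^{-3.2200}) = 0.9616
P = 0.9616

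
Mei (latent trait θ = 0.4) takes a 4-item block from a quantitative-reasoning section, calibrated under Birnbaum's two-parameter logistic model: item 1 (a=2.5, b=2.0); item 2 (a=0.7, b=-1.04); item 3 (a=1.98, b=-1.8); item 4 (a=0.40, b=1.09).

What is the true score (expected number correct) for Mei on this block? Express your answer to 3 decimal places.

2.169

P(θ) = 1 / (1 + exp(−a(θ − b)))
P_1 = 1/(1+e^{4.0000}) = 0.0180
P_2 = 1/(1+e^{-1.0080}) = 0.7326
P_3 = 1/(1+e^{-4.3560}) = 0.9873
P_4 = 1/(1+e^{0.2760}) = 0.4314
E[score] = 0.0180 + 0.7326 + 0.9873 + 0.4314 = 2.1694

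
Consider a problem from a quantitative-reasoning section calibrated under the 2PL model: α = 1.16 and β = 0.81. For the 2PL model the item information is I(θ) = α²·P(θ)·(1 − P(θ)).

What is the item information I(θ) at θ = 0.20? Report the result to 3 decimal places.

0.298

P = 1/(1+e^{0.7076}) = 0.3301
P(1−P) = 0.3301 × 0.6699 = 0.2211
I = α² × P(1−P) = 1.16² × 0.2211 = 0.29757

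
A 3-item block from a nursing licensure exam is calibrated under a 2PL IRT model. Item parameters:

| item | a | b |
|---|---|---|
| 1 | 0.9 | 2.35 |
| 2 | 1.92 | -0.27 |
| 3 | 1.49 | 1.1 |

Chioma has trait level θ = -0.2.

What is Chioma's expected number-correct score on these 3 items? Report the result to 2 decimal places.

0.75

P(θ) = 1 / (1 + exp(−a(θ − b)))
P_1 = 1/(1+e^{2.2950}) = 0.0915
P_2 = 1/(1+e^{-0.1344}) = 0.5335
P_3 = 1/(1+e^{1.9370}) = 0.1260
E[score] = 0.0915 + 0.5335 + 0.1260 = 0.7511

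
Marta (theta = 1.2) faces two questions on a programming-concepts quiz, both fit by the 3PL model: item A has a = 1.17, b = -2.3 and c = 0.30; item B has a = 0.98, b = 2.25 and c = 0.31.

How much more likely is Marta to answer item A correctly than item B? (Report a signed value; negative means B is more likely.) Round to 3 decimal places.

0.497

P(theta) = c + (1 − c) · 1 / (1 + exp(−a(theta − b)))
P_A = 0.9885
P_B = 0.4917
P_A − P_B = 0.4969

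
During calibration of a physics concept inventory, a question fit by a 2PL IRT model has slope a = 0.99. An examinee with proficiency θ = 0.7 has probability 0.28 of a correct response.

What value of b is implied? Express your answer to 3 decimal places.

1.654

P(θ) = 1 / (1 + exp(−a(θ − b)))
logit(0.28) = ln(0.28/0.72) = -0.9445
b = θ − logit/(a) = 0.7 − (-0.9445)/0.9900 = 1.6540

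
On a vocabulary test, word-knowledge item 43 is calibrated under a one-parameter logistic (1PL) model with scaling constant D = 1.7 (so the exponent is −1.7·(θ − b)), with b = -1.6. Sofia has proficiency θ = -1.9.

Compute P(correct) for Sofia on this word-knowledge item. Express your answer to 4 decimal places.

0.3752

P(θ) = 1 / (1 + exp(−D·(θ − b)))
Exponent: 1.7 × (-1.9 − (-1.6)) = -0.5100
1/(1 + e^{0.5100}) = 0.3752
P = 0.3752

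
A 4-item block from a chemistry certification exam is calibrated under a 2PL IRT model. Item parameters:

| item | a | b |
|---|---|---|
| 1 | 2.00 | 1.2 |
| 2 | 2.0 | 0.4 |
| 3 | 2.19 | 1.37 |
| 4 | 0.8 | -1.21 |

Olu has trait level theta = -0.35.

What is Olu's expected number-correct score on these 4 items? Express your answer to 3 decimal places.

P(theta) = 1 / (1 + exp(−a(theta − b)))
P_1 = 1/(1+e^{3.1000}) = 0.0431
P_2 = 1/(1+e^{1.5000}) = 0.1824
P_3 = 1/(1+e^{3.7668}) = 0.0226
P_4 = 1/(1+e^{-0.6880}) = 0.6655
E[score] = 0.0431 + 0.1824 + 0.0226 + 0.6655 = 0.9137

0.914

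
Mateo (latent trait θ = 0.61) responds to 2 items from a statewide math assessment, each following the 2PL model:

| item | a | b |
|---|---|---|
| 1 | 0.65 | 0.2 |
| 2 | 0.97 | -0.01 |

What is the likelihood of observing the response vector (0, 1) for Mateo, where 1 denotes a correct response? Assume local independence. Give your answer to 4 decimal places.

0.2802

P(θ) = 1 / (1 + exp(−a(θ − b)))
P_1 = 1/(1+e^{-0.2665}) = 0.5662
P_2 = 1/(1+e^{-0.6014}) = 0.6460
L = (1−P_1) × P_2 = 0.4338 × 0.6460 = 0.28020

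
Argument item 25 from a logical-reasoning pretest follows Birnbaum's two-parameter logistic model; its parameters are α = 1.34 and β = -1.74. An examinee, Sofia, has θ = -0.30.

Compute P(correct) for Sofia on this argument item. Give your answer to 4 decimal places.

0.8732

P(θ) = 1 / (1 + exp(−α(θ − β)))
Exponent: 1.34 × (-0.30 − (-1.74)) = 1.9296
1/(1 + e^{-1.9296}) = 0.8732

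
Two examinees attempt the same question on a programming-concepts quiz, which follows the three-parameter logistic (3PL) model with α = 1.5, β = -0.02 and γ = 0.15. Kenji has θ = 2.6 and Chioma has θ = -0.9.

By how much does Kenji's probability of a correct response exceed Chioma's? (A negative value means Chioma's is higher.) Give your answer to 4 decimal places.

P(θ) = γ + (1 − γ) · 1 / (1 + exp(−α(θ − β)))
P(Kenji) = 0.9836  [exponent 3.9300]
P(Chioma) = 0.3292  [exponent -1.3200]
Difference = 0.9836 − 0.3292 = 0.6544

0.6544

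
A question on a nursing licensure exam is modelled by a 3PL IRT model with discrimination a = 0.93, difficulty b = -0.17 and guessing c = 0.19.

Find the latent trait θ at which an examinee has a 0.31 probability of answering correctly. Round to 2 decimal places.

P(θ) = c + (1 − c) · 1 / (1 + exp(−a(θ − b)))
Remove guessing floor: (0.31 − 0.19)/(1 − 0.19) = 0.1481
logit = ln(0.1481/0.8519) = -1.7492
θ = b + logit/(a) = -0.17 + (-1.7492)/0.9300 = -2.0509

-2.05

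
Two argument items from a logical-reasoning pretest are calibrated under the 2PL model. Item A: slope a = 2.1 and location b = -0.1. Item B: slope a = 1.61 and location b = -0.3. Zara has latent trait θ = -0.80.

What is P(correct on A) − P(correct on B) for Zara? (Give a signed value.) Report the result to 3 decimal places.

-0.122

P(θ) = 1 / (1 + exp(−a(θ − b)))
P_A = 0.1869
P_B = 0.3090
P_A − P_B = -0.1220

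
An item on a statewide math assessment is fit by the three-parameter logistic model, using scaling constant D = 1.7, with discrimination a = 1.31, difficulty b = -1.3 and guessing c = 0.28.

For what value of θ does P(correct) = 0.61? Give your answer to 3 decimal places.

P(θ) = c + (1 − c) · 1 / (1 + exp(−D·a(θ − b)))
Remove guessing floor: (0.61 − 0.28)/(1 − 0.28) = 0.4583
logit = ln(0.4583/0.5417) = -0.1671
θ = b + logit/(1.7·a) = -1.3 + (-0.1671)/2.2270 = -1.3750

-1.375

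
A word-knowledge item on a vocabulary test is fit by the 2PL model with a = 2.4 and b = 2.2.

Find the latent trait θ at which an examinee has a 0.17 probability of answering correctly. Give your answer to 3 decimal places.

P(θ) = 1 / (1 + exp(−a(θ − b)))
logit = ln(0.1700/0.8300) = -1.5856
θ = b + logit/(a) = 2.2 + (-1.5856)/2.4000 = 1.5393

1.539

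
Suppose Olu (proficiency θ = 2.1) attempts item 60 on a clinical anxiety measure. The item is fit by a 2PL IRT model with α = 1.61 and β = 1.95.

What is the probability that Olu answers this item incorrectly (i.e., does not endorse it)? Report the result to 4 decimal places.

0.4399

P(θ) = 1 / (1 + exp(−α(θ − β)))
Exponent: 1.61 × (2.1 − 1.95) = 0.2415
1/(1 + e^{-0.2415}) = 0.5601
P(incorrect) = 1 − 0.5601 = 0.4399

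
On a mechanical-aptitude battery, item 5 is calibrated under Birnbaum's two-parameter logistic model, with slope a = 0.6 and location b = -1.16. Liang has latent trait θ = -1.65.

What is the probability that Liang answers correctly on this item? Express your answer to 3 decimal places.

0.427

P(θ) = 1 / (1 + exp(−a(θ − b)))
Exponent: 0.6 × (-1.65 − (-1.16)) = -0.2940
1/(1 + e^{0.2940}) = 0.4270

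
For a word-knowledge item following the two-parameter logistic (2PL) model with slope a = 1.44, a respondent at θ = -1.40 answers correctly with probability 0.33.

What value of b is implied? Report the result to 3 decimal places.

P(θ) = 1 / (1 + exp(−a(θ − b)))
logit(0.33) = ln(0.33/0.67) = -0.7082
b = θ − logit/(a) = -1.40 − (-0.7082)/1.4400 = -0.9082

-0.908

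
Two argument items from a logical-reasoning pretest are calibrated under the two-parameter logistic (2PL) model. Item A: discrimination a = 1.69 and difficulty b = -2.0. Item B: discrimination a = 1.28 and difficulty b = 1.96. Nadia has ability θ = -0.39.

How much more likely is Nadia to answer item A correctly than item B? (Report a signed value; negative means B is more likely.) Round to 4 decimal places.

P(θ) = 1 / (1 + exp(−a(θ − b)))
P_A = 0.9382
P_B = 0.0471
P_A − P_B = 0.8912

0.8912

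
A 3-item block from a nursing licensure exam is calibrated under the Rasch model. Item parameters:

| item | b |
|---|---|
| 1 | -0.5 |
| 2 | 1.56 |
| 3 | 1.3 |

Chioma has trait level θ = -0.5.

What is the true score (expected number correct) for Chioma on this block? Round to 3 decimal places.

P(θ) = 1 / (1 + exp(−(θ − b)))
P_1 = 1/(1+e^{0.0000}) = 0.5000
P_2 = 1/(1+e^{2.0600}) = 0.1130
P_3 = 1/(1+e^{1.8000}) = 0.1419
E[score] = 0.5000 + 0.1130 + 0.1419 = 0.7549

0.755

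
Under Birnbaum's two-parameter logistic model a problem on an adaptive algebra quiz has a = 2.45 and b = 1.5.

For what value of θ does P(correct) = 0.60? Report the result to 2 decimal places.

P(θ) = 1 / (1 + exp(−a(θ − b)))
logit = ln(0.6000/0.4000) = 0.4055
θ = b + logit/(a) = 1.5 + 0.4055/2.4500 = 1.6655

1.67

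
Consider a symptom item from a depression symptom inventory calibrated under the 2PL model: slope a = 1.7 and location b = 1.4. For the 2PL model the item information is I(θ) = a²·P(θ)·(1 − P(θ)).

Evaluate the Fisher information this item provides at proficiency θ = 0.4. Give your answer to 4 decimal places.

0.3775

P = 1/(1+e^{1.7000}) = 0.1545
P(1−P) = 0.1545 × 0.8455 = 0.1306
I = a² × P(1−P) = 1.7² × 0.1306 = 0.37745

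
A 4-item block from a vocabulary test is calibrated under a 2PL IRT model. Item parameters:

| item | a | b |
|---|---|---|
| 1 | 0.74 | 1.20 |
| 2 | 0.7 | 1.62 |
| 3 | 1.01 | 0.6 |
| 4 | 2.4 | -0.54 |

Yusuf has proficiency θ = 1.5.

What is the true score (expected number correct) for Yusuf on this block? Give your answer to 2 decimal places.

P(θ) = 1 / (1 + exp(−a(θ − b)))
P_1 = 1/(1+e^{-0.2220}) = 0.5553
P_2 = 1/(1+e^{0.0840}) = 0.4790
P_3 = 1/(1+e^{-0.9090}) = 0.7128
P_4 = 1/(1+e^{-4.8960}) = 0.9926
E[score] = 0.5553 + 0.4790 + 0.7128 + 0.9926 = 2.7397

2.74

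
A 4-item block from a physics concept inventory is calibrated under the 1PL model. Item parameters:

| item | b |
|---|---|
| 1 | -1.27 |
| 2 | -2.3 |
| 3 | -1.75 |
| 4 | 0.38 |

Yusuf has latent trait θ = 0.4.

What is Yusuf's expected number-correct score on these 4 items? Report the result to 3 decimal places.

P(θ) = 1 / (1 + exp(−(θ − b)))
P_1 = 1/(1+e^{-1.6700}) = 0.8416
P_2 = 1/(1+e^{-2.7000}) = 0.9370
P_3 = 1/(1+e^{-2.1500}) = 0.8957
P_4 = 1/(1+e^{-0.0200}) = 0.5050
E[score] = 0.8416 + 0.9370 + 0.8957 + 0.5050 = 3.1793

3.179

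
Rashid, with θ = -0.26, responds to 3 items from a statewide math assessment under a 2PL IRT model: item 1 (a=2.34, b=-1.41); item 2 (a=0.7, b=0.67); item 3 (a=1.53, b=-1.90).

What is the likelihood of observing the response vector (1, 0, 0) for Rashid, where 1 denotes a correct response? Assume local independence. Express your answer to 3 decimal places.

0.046

P(θ) = 1 / (1 + exp(−a(θ − b)))
P_1 = 1/(1+e^{-2.6910}) = 0.9365
P_2 = 1/(1+e^{0.6510}) = 0.3428
P_3 = 1/(1+e^{-2.5092}) = 0.9248
L = P_1 × (1−P_2) × (1−P_3) = 0.9365 × 0.6572 × 0.0752 = 0.04630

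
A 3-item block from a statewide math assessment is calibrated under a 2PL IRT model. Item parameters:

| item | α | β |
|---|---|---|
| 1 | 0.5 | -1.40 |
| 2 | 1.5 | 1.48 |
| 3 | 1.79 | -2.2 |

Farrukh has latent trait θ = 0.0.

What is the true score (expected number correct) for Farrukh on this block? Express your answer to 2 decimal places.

1.75

P(θ) = 1 / (1 + exp(−α(θ − β)))
P_1 = 1/(1+e^{-0.7000}) = 0.6682
P_2 = 1/(1+e^{2.2200}) = 0.0980
P_3 = 1/(1+e^{-3.9380}) = 0.9809
E[score] = 0.6682 + 0.0980 + 0.9809 = 1.7470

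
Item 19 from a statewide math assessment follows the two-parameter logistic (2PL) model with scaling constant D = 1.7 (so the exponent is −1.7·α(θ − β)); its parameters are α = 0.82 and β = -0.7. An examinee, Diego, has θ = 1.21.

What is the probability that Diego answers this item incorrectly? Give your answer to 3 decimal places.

0.065

P(θ) = 1 / (1 + exp(−D·α(θ − β)))
Exponent: 1.7 × 0.82 × (1.21 − (-0.7)) = 2.6625
1/(1 + e^{-2.6625}) = 0.9348
P = 0.9348
P(incorrect) = 1 − 0.9348 = 0.0652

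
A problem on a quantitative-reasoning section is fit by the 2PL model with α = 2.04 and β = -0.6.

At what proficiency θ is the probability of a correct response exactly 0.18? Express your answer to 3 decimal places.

-1.343

P(θ) = 1 / (1 + exp(−α(θ − β)))
logit = ln(0.1800/0.8200) = -1.5163
θ = β + logit/(α) = -0.6 + (-1.5163)/2.0400 = -1.3433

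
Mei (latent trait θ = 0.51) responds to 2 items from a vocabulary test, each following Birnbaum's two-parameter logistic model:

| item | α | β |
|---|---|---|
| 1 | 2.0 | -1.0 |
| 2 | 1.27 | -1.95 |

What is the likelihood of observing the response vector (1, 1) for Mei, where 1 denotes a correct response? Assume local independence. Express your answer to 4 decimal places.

P(θ) = 1 / (1 + exp(−α(θ − β)))
P_1 = 1/(1+e^{-3.0200}) = 0.9535
P_2 = 1/(1+e^{-3.1242}) = 0.9579
L = P_1 × P_2 = 0.9535 × 0.9579 = 0.91331

0.9133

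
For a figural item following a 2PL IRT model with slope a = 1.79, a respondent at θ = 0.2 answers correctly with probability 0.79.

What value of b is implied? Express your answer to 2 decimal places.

-0.54

P(θ) = 1 / (1 + exp(−a(θ − b)))
logit(0.79) = ln(0.79/0.21) = 1.3249
b = θ − logit/(a) = 0.2 − 1.3249/1.7900 = -0.5402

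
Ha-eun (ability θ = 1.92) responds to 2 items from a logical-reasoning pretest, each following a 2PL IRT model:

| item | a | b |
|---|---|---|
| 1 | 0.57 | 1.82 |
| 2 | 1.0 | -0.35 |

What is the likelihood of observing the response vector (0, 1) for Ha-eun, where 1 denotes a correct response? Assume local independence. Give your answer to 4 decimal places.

0.4403

P(θ) = 1 / (1 + exp(−a(θ − b)))
P_1 = 1/(1+e^{-0.0570}) = 0.5142
P_2 = 1/(1+e^{-2.2700}) = 0.9064
L = (1−P_1) × P_2 = 0.4858 × 0.9064 = 0.44027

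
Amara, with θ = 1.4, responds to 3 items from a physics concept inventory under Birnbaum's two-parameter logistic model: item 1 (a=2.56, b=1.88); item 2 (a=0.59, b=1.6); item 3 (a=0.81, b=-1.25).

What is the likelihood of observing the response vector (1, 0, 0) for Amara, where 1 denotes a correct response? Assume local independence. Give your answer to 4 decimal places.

0.0125

P(θ) = 1 / (1 + exp(−a(θ − b)))
P_1 = 1/(1+e^{1.2288}) = 0.2264
P_2 = 1/(1+e^{0.1180}) = 0.4705
P_3 = 1/(1+e^{-2.1465}) = 0.8953
L = P_1 × (1−P_2) × (1−P_3) = 0.2264 × 0.5295 × 0.1047 = 0.01255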